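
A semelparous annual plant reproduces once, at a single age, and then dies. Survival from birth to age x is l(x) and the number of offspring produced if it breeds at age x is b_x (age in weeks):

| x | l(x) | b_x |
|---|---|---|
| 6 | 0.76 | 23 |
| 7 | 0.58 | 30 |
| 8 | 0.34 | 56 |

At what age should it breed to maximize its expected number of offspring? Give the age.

Expected offspring if breeding at age x = l(x) × b_x:
  age 6: 0.76 × 23 = 17.480
  age 7: 0.58 × 30 = 17.400
  age 8: 0.34 × 56 = 19.040
Maximum at age 8 (19.040).

8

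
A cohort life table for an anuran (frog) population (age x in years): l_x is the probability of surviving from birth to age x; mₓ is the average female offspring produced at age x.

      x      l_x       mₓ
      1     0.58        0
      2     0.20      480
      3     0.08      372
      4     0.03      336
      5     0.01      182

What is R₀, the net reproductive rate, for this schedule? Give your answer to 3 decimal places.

137.660

R₀ = Σ l_x mₓ:
  age 1: 0.58 × 0 = 0.0000
  age 2: 0.20 × 480 = 96.0000
  age 3: 0.08 × 372 = 29.7600
  age 4: 0.03 × 336 = 10.0800
  age 5: 0.01 × 182 = 1.8200
R₀ = 0.0000 + 96.0000 + 29.7600 + 10.0800 + 1.8200 = 137.6600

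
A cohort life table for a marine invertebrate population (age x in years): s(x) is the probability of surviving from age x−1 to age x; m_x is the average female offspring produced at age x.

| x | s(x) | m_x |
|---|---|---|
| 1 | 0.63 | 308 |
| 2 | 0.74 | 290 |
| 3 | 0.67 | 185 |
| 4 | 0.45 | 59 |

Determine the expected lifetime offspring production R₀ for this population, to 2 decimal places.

Survivorship from birth: l_x = s_1·s_2·…·s_x.
  l_1 = 0.63000
  l_2 = 0.46620
  l_3 = 0.31235
  l_4 = 0.14056
R₀ = Σ l_x m_x:
  age 1: 0.63000 × 308 = 194.0400
  age 2: 0.46620 × 290 = 135.1980
  age 3: 0.31235 × 185 = 57.7848
  age 4: 0.14056 × 59 = 8.2930
R₀ = 194.0400 + 135.1980 + 57.7848 + 8.2930 = 395.3158

395.32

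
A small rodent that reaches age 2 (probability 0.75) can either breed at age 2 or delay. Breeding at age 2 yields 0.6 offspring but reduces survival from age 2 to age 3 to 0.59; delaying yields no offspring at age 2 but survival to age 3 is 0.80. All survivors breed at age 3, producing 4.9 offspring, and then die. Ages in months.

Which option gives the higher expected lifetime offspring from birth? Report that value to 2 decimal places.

2.94

breed at age 2: R₀ = 0.75 × (0.6 + 0.59 × 4.9) = 0.75 × 3.4910 = 2.6183
delay to age 3: R₀ = 0.75 × (0.80 × 4.9) = 0.75 × 3.9200 = 2.9400
Higher: delay to age 3 (2.9400).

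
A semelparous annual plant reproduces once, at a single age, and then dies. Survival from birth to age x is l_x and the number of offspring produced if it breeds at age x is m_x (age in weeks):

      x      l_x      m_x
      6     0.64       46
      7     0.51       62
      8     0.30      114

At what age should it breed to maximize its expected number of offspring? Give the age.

8

Expected offspring if breeding at age x = l_x × m_x:
  age 6: 0.64 × 46 = 29.440
  age 7: 0.51 × 62 = 31.620
  age 8: 0.30 × 114 = 34.200
Maximum at age 8 (34.200).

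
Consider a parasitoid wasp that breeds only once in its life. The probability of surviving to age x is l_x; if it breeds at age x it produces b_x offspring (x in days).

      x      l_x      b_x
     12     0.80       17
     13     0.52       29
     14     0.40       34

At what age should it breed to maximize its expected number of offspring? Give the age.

13

Expected offspring if breeding at age x = l_x × b_x:
  age 12: 0.80 × 17 = 13.600
  age 13: 0.52 × 29 = 15.080
  age 14: 0.40 × 34 = 13.600
Maximum at age 13 (15.080).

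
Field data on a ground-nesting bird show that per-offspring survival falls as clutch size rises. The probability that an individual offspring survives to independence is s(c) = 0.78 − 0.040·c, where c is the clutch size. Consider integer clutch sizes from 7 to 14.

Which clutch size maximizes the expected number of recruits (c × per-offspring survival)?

10

Expected recruits = c × s(c):
  c=7: 7 × 0.500 = 3.500
  c=8: 8 × 0.460 = 3.680
  c=9: 9 × 0.420 = 3.780
  c=10: 10 × 0.380 = 3.800
  c=11: 11 × 0.340 = 3.740
  c=12: 12 × 0.300 = 3.600
  c=13: 13 × 0.260 = 3.380
  c=14: 14 × 0.220 = 3.080
Maximum at c = 10 (3.800 recruits).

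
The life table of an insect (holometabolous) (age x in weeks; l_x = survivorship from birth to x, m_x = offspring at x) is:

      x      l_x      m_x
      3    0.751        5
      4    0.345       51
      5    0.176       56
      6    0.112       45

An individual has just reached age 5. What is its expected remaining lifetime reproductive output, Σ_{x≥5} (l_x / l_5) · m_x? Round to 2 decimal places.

l_5 = 0.176. Conditional survival from age 5 to x is l_x / l_5.
  x=5: (0.176/0.176) × 56 = 56.0000
  x=6: (0.112/0.176) × 45 = 28.6364
Sum = 56.0000 + 28.6364 = 84.6364

84.64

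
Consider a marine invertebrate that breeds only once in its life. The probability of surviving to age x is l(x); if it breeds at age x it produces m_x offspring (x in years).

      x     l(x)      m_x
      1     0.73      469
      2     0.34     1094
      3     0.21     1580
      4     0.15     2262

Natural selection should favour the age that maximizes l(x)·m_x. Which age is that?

Expected offspring if breeding at age x = l(x) × m_x:
  age 1: 0.73 × 469 = 342.370
  age 2: 0.34 × 1094 = 371.960
  age 3: 0.21 × 1580 = 331.800
  age 4: 0.15 × 2262 = 339.300
Maximum at age 2 (371.960).

2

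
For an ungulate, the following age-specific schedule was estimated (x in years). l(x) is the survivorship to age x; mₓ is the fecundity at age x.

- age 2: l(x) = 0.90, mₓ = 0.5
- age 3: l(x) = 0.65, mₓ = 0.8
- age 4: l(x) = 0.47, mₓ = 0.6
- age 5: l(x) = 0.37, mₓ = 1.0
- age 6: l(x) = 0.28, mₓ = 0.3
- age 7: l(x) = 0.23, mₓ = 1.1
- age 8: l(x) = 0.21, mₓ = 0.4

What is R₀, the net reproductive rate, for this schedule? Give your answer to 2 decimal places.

2.04

R₀ = Σ l(x) mₓ:
  age 2: 0.90 × 0.5 = 0.4500
  age 3: 0.65 × 0.8 = 0.5200
  age 4: 0.47 × 0.6 = 0.2820
  age 5: 0.37 × 1.0 = 0.3700
  age 6: 0.28 × 0.3 = 0.0840
  age 7: 0.23 × 1.1 = 0.2530
  age 8: 0.21 × 0.4 = 0.0840
R₀ = 0.4500 + 0.5200 + 0.2820 + 0.3700 + 0.0840 + 0.2530 + 0.0840 = 2.0430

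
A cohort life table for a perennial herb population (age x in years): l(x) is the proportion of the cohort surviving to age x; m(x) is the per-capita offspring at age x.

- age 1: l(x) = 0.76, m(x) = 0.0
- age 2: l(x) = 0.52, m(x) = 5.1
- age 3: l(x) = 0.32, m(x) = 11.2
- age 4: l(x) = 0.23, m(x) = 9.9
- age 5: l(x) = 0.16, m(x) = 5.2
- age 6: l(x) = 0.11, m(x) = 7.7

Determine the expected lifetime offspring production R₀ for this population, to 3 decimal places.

R₀ = Σ l(x) m(x):
  age 1: 0.76 × 0.0 = 0.0000
  age 2: 0.52 × 5.1 = 2.6520
  age 3: 0.32 × 11.2 = 3.5840
  age 4: 0.23 × 9.9 = 2.2770
  age 5: 0.16 × 5.2 = 0.8320
  age 6: 0.11 × 7.7 = 0.8470
R₀ = 0.0000 + 2.6520 + 3.5840 + 2.2770 + 0.8320 + 0.8470 = 10.1920

10.192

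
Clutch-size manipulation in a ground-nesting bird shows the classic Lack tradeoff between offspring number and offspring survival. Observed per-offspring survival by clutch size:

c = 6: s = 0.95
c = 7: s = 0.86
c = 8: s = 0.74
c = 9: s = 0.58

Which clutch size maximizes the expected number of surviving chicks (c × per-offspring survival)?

Expected surviving chicks = c × s(c):
  c=6: 6 × 0.95 = 5.700
  c=7: 7 × 0.86 = 6.020
  c=8: 8 × 0.74 = 5.920
  c=9: 9 × 0.58 = 5.220
Maximum at c = 7 (6.020 surviving chicks).

7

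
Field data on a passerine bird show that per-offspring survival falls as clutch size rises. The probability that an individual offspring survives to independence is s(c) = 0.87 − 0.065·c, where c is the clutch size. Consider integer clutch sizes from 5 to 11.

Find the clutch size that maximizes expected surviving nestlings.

Expected surviving nestlings = c × s(c):
  c=5: 5 × 0.545 = 2.725
  c=6: 6 × 0.480 = 2.880
  c=7: 7 × 0.415 = 2.905
  c=8: 8 × 0.350 = 2.800
  c=9: 9 × 0.285 = 2.565
  c=10: 10 × 0.220 = 2.200
  c=11: 11 × 0.155 = 1.705
Maximum at c = 7 (2.905 surviving nestlings).

7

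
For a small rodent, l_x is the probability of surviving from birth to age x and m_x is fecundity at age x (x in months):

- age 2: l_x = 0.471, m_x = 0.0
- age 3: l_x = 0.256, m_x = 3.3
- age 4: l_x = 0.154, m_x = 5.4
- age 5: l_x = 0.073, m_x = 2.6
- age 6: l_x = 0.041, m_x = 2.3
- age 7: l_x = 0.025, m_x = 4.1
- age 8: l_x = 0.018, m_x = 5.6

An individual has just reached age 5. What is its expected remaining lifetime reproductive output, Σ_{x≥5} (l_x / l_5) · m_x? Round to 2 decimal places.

6.68

l_5 = 0.073. Conditional survival from age 5 to x is l_x / l_5.
  x=5: (0.073/0.073) × 2.6 = 2.6000
  x=6: (0.041/0.073) × 2.3 = 1.2918
  x=7: (0.025/0.073) × 4.1 = 1.4041
  x=8: (0.018/0.073) × 5.6 = 1.3808
Sum = 2.6000 + 1.2918 + 1.4041 + 1.3808 = 6.6767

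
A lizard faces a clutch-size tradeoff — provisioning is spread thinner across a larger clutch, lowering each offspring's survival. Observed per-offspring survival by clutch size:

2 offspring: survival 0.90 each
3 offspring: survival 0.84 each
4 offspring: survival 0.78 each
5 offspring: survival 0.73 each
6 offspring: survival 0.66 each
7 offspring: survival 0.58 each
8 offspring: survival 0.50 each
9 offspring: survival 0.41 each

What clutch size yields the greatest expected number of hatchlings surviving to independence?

Expected hatchlings surviving to independence = c × s(c):
  c=2: 2 × 0.90 = 1.800
  c=3: 3 × 0.84 = 2.520
  c=4: 4 × 0.78 = 3.120
  c=5: 5 × 0.73 = 3.650
  c=6: 6 × 0.66 = 3.960
  c=7: 7 × 0.58 = 4.060
  c=8: 8 × 0.50 = 4.000
  c=9: 9 × 0.41 = 3.690
Maximum at c = 7 (4.060 hatchlings surviving to independence).

7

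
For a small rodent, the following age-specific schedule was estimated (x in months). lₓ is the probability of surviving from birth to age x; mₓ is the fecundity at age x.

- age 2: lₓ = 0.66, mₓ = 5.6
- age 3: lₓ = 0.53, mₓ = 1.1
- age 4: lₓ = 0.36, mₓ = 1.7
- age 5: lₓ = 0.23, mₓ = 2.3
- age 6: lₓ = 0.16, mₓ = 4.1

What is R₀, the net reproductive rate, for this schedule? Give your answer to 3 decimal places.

6.076

R₀ = Σ lₓ mₓ:
  age 2: 0.66 × 5.6 = 3.6960
  age 3: 0.53 × 1.1 = 0.5830
  age 4: 0.36 × 1.7 = 0.6120
  age 5: 0.23 × 2.3 = 0.5290
  age 6: 0.16 × 4.1 = 0.6560
R₀ = 3.6960 + 0.5830 + 0.6120 + 0.5290 + 0.6560 = 6.0760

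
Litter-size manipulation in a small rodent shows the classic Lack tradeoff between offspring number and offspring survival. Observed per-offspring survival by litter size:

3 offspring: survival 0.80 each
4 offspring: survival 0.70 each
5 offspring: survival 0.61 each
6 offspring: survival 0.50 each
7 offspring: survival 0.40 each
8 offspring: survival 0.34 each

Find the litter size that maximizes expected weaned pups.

Expected weaned pups = c × s(c):
  c=3: 3 × 0.80 = 2.400
  c=4: 4 × 0.70 = 2.800
  c=5: 5 × 0.61 = 3.050
  c=6: 6 × 0.50 = 3.000
  c=7: 7 × 0.40 = 2.800
  c=8: 8 × 0.34 = 2.720
Maximum at c = 5 (3.050 weaned pups).

5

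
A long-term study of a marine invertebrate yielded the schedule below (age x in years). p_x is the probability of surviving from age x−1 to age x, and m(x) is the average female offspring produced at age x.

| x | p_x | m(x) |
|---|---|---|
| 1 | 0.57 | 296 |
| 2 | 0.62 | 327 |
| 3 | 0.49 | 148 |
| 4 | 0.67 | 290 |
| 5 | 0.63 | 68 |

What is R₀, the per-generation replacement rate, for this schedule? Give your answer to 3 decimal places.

348.527

Survivorship from birth: l_x = p_1·p_2·…·p_x.
  l_1 = 0.57000
  l_2 = 0.35340
  l_3 = 0.17317
  l_4 = 0.11602
  l_5 = 0.07309
R₀ = Σ l_x m(x):
  age 1: 0.57000 × 296 = 168.7200
  age 2: 0.35340 × 327 = 115.5618
  age 3: 0.17317 × 148 = 25.6292
  age 4: 0.11602 × 290 = 33.6458
  age 5: 0.07309 × 68 = 4.9701
R₀ = 168.7200 + 115.5618 + 25.6292 + 33.6458 + 4.9701 = 348.5269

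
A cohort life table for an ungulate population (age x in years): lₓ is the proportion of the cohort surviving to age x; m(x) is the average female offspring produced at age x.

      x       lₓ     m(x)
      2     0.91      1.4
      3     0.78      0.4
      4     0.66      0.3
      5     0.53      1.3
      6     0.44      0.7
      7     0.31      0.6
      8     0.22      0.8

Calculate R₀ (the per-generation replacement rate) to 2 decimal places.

3.14

R₀ = Σ lₓ m(x):
  age 2: 0.91 × 1.4 = 1.2740
  age 3: 0.78 × 0.4 = 0.3120
  age 4: 0.66 × 0.3 = 0.1980
  age 5: 0.53 × 1.3 = 0.6890
  age 6: 0.44 × 0.7 = 0.3080
  age 7: 0.31 × 0.6 = 0.1860
  age 8: 0.22 × 0.8 = 0.1760
R₀ = 1.2740 + 0.3120 + 0.1980 + 0.6890 + 0.3080 + 0.1860 + 0.1760 = 3.1430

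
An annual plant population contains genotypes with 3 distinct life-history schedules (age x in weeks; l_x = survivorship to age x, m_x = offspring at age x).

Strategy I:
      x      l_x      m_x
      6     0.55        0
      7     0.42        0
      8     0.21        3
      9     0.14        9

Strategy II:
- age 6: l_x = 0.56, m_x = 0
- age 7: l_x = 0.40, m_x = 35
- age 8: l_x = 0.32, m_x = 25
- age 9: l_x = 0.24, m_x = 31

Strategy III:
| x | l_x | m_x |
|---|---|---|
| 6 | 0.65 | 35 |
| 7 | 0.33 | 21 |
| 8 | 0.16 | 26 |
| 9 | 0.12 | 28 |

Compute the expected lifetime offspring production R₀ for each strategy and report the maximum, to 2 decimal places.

Strategy I: R₀ = 0.55×0 + 0.42×0 + 0.21×3 + 0.14×9 = 1.8900
Strategy II: R₀ = 0.56×0 + 0.40×35 + 0.32×25 + 0.24×31 = 29.4400
Strategy III: R₀ = 0.65×35 + 0.33×21 + 0.16×26 + 0.12×28 = 37.2000
Highest R₀: strategy III with 37.2000.

37.20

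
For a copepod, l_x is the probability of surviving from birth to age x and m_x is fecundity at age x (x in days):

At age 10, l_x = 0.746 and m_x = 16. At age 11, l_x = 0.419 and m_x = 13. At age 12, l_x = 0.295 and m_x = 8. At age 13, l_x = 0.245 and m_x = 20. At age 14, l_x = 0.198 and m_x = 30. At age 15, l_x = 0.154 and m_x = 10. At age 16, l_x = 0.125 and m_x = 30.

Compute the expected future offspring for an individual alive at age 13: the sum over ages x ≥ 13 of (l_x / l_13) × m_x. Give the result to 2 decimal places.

l_13 = 0.245. Conditional survival from age 13 to x is l_x / l_13.
  x=13: (0.245/0.245) × 20 = 20.0000
  x=14: (0.198/0.245) × 30 = 24.2449
  x=15: (0.154/0.245) × 10 = 6.2857
  x=16: (0.125/0.245) × 30 = 15.3061
Sum = 20.0000 + 24.2449 + 6.2857 + 15.3061 = 65.8367

65.84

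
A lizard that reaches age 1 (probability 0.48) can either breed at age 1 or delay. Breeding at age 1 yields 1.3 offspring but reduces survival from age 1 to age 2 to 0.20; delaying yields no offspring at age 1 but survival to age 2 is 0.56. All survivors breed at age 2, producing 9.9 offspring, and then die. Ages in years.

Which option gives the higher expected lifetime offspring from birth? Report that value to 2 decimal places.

breed at age 1: R₀ = 0.48 × (1.3 + 0.20 × 9.9) = 0.48 × 3.2800 = 1.5744
delay to age 2: R₀ = 0.48 × (0.56 × 9.9) = 0.48 × 5.5440 = 2.6611
Higher: delay to age 2 (2.6611).

2.66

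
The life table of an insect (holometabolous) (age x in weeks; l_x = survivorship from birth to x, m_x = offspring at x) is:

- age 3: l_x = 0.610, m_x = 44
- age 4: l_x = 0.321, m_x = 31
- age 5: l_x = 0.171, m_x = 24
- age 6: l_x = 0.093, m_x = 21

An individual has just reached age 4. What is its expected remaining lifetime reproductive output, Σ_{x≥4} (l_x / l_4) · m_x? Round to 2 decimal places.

49.87

l_4 = 0.321. Conditional survival from age 4 to x is l_x / l_4.
  x=4: (0.321/0.321) × 31 = 31.0000
  x=5: (0.171/0.321) × 24 = 12.7850
  x=6: (0.093/0.321) × 21 = 6.0841
Sum = 31.0000 + 12.7850 + 6.0841 = 49.8692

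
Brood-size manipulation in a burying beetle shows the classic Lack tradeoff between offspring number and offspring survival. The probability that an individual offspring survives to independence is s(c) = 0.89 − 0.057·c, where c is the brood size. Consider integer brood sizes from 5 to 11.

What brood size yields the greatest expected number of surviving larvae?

Expected surviving larvae = c × s(c):
  c=5: 5 × 0.605 = 3.025
  c=6: 6 × 0.548 = 3.288
  c=7: 7 × 0.491 = 3.437
  c=8: 8 × 0.434 = 3.472
  c=9: 9 × 0.377 = 3.393
  c=10: 10 × 0.320 = 3.200
  c=11: 11 × 0.263 = 2.893
Maximum at c = 8 (3.472 surviving larvae).

8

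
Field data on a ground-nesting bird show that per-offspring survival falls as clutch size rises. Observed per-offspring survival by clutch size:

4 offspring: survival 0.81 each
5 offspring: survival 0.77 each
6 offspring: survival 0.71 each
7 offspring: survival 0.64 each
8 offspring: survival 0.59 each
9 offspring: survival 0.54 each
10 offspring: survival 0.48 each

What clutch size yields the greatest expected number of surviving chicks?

9

Expected surviving chicks = c × s(c):
  c=4: 4 × 0.81 = 3.240
  c=5: 5 × 0.77 = 3.850
  c=6: 6 × 0.71 = 4.260
  c=7: 7 × 0.64 = 4.480
  c=8: 8 × 0.59 = 4.720
  c=9: 9 × 0.54 = 4.860
  c=10: 10 × 0.48 = 4.800
Maximum at c = 9 (4.860 surviving chicks).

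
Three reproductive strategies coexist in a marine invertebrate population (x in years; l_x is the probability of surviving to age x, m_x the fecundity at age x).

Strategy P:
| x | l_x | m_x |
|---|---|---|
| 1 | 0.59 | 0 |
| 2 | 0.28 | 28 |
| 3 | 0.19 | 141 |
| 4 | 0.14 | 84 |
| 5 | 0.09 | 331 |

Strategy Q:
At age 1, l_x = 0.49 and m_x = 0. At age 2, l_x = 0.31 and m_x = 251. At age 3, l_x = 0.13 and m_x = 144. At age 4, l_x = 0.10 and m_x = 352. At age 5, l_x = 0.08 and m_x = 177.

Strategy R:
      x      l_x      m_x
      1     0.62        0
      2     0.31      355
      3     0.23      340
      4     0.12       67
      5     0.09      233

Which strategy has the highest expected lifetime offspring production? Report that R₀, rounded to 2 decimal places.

Strategy P: R₀ = 0.59×0 + 0.28×28 + 0.19×141 + 0.14×84 + 0.09×331 = 76.1800
Strategy Q: R₀ = 0.49×0 + 0.31×251 + 0.13×144 + 0.10×352 + 0.08×177 = 145.8900
Strategy R: R₀ = 0.62×0 + 0.31×355 + 0.23×340 + 0.12×67 + 0.09×233 = 217.2600
Highest R₀: strategy R with 217.2600.

217.26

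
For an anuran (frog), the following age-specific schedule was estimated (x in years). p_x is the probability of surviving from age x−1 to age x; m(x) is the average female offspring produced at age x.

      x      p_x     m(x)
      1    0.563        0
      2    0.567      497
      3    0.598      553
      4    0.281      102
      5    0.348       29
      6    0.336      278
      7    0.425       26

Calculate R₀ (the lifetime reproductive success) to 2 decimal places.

Survivorship from birth: l_x = p_1·p_2·…·p_x.
  l_1 = 0.56300
  l_2 = 0.31922
  l_3 = 0.19089
  l_4 = 0.05364
  l_5 = 0.01867
  l_6 = 0.00627
  l_7 = 0.00267
R₀ = Σ l_x m(x):
  age 1: 0.56300 × 0 = 0.0000
  age 2: 0.31922 × 497 = 158.6523
  age 3: 0.19089 × 553 = 105.5622
  age 4: 0.05364 × 102 = 5.4713
  age 5: 0.01867 × 29 = 0.5414
  age 6: 0.00627 × 278 = 1.7431
  age 7: 0.00267 × 26 = 0.0694
R₀ = 0.0000 + 158.6523 + 105.5622 + 5.4713 + 0.5414 + 1.7431 + 0.0694 = 272.0397

272.04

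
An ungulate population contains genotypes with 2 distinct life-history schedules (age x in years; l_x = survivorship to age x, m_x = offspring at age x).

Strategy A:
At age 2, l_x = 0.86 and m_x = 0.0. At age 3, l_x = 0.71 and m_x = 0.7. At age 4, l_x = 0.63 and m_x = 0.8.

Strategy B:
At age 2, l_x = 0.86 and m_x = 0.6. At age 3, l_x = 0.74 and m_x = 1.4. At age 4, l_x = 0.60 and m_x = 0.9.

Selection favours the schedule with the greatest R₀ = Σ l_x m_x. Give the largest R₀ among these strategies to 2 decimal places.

2.09

Strategy A: R₀ = 0.86×0.0 + 0.71×0.7 + 0.63×0.8 = 1.0010
Strategy B: R₀ = 0.86×0.6 + 0.74×1.4 + 0.60×0.9 = 2.0920
Highest R₀: strategy B with 2.0920.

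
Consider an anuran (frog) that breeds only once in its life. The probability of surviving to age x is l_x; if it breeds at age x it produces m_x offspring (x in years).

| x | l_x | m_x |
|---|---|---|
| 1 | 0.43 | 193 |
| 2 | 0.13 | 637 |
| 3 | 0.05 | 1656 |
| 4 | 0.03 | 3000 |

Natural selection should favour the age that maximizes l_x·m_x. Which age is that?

4

Expected offspring if breeding at age x = l_x × m_x:
  age 1: 0.43 × 193 = 82.990
  age 2: 0.13 × 637 = 82.810
  age 3: 0.05 × 1656 = 82.800
  age 4: 0.03 × 3000 = 90.000
Maximum at age 4 (90.000).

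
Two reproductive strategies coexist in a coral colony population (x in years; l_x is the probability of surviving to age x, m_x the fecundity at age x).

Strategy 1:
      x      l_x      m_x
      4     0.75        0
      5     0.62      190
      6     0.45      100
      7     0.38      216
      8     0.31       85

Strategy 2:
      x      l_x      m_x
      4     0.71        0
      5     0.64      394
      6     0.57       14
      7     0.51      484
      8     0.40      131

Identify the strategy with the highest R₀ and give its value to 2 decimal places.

Strategy 1: R₀ = 0.75×0 + 0.62×190 + 0.45×100 + 0.38×216 + 0.31×85 = 271.2300
Strategy 2: R₀ = 0.71×0 + 0.64×394 + 0.57×14 + 0.51×484 + 0.40×131 = 559.3800
Highest R₀: strategy 2 with 559.3800.

559.38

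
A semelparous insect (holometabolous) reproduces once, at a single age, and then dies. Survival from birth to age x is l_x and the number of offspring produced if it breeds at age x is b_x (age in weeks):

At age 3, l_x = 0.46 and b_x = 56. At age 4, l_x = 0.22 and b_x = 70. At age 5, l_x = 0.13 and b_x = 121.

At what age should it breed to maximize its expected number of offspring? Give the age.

3

Expected offspring if breeding at age x = l_x × b_x:
  age 3: 0.46 × 56 = 25.760
  age 4: 0.22 × 70 = 15.400
  age 5: 0.13 × 121 = 15.730
Maximum at age 3 (25.760).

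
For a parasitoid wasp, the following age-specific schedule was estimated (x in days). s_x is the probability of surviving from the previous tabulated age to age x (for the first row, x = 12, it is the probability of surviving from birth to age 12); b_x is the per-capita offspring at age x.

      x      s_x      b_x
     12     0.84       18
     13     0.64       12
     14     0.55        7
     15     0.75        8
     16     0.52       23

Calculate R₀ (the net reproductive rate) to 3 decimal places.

Survivorship from birth: l_x = s_12·s_13·…·s_x.
  l_12 = 0.84000
  l_13 = 0.53760
  l_14 = 0.29568
  l_15 = 0.22176
  l_16 = 0.11532
R₀ = Σ l_x b_x:
  age 12: 0.84000 × 18 = 15.1200
  age 13: 0.53760 × 12 = 6.4512
  age 14: 0.29568 × 7 = 2.0698
  age 15: 0.22176 × 8 = 1.7741
  age 16: 0.11532 × 23 = 2.6524
R₀ = 15.1200 + 6.4512 + 2.0698 + 1.7741 + 2.6524 = 28.0674

28.067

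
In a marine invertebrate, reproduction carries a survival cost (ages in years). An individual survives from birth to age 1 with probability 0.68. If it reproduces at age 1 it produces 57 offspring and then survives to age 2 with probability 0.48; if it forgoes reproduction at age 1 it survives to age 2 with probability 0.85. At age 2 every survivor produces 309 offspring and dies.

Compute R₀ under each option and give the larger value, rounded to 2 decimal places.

breed at age 1: R₀ = 0.68 × (57 + 0.48 × 309) = 0.68 × 205.3200 = 139.6176
delay to age 2: R₀ = 0.68 × (0.85 × 309) = 0.68 × 262.6500 = 178.6020
Higher: delay to age 2 (178.6020).

178.60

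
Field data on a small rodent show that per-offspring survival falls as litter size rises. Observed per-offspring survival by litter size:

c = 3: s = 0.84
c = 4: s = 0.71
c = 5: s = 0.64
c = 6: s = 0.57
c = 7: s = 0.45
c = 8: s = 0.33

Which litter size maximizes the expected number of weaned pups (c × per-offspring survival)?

6

Expected weaned pups = c × s(c):
  c=3: 3 × 0.84 = 2.520
  c=4: 4 × 0.71 = 2.840
  c=5: 5 × 0.64 = 3.200
  c=6: 6 × 0.57 = 3.420
  c=7: 7 × 0.45 = 3.150
  c=8: 8 × 0.33 = 2.640
Maximum at c = 6 (3.420 weaned pups).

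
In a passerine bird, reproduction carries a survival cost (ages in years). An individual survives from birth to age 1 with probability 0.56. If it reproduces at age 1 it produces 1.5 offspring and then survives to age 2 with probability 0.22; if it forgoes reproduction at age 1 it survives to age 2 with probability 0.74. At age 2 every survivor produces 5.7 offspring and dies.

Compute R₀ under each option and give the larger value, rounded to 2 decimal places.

2.36

breed at age 1: R₀ = 0.56 × (1.5 + 0.22 × 5.7) = 0.56 × 2.7540 = 1.5422
delay to age 2: R₀ = 0.56 × (0.74 × 5.7) = 0.56 × 4.2180 = 2.3621
Higher: delay to age 2 (2.3621).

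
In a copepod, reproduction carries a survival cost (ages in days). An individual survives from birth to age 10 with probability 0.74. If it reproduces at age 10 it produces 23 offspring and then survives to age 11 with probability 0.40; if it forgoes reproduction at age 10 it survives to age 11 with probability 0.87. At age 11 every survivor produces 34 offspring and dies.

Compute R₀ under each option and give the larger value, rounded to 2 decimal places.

breed at age 10: R₀ = 0.74 × (23 + 0.40 × 34) = 0.74 × 36.6000 = 27.0840
delay to age 11: R₀ = 0.74 × (0.87 × 34) = 0.74 × 29.5800 = 21.8892
Higher: breed at age 10 (27.0840).

27.08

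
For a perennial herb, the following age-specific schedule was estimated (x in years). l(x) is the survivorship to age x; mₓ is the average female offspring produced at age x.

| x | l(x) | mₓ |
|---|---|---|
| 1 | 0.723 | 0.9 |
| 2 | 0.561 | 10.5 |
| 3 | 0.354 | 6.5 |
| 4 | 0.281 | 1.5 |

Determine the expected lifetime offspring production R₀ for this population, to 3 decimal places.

R₀ = Σ l(x) mₓ:
  age 1: 0.723 × 0.9 = 0.6507
  age 2: 0.561 × 10.5 = 5.8905
  age 3: 0.354 × 6.5 = 2.3010
  age 4: 0.281 × 1.5 = 0.4215
R₀ = 0.6507 + 5.8905 + 2.3010 + 0.4215 = 9.2637

9.264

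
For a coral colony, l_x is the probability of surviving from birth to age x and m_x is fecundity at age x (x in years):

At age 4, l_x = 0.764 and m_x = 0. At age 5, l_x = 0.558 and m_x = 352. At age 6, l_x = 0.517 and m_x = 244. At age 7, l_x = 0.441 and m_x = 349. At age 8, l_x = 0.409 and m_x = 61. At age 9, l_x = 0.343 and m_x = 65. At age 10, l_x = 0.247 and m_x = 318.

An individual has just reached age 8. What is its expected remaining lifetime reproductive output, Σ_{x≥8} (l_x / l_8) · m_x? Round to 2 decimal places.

307.56

l_8 = 0.409. Conditional survival from age 8 to x is l_x / l_8.
  x=8: (0.409/0.409) × 61 = 61.0000
  x=9: (0.343/0.409) × 65 = 54.5110
  x=10: (0.247/0.409) × 318 = 192.0440
Sum = 61.0000 + 54.5110 + 192.0440 = 307.5550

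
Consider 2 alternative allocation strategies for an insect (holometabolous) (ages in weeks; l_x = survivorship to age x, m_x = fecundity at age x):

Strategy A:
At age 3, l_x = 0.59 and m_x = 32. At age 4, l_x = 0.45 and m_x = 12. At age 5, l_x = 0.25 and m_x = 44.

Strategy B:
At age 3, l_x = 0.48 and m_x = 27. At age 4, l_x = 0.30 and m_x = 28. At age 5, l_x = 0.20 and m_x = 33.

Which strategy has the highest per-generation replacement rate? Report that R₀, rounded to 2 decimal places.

Strategy A: R₀ = 0.59×32 + 0.45×12 + 0.25×44 = 35.2800
Strategy B: R₀ = 0.48×27 + 0.30×28 + 0.20×33 = 27.9600
Highest R₀: strategy A with 35.2800.

35.28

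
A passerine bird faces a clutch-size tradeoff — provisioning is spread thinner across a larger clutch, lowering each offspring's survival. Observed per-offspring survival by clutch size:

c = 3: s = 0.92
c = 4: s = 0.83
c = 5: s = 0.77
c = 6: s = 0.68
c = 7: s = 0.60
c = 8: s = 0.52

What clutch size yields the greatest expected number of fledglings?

7

Expected fledglings = c × s(c):
  c=3: 3 × 0.92 = 2.760
  c=4: 4 × 0.83 = 3.320
  c=5: 5 × 0.77 = 3.850
  c=6: 6 × 0.68 = 4.080
  c=7: 7 × 0.60 = 4.200
  c=8: 8 × 0.52 = 4.160
Maximum at c = 7 (4.200 fledglings).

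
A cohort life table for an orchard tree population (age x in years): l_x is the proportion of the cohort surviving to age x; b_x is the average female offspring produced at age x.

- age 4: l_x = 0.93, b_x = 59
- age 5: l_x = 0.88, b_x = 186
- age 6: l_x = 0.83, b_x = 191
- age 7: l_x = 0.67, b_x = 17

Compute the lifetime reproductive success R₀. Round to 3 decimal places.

R₀ = Σ l_x b_x:
  age 4: 0.93 × 59 = 54.8700
  age 5: 0.88 × 186 = 163.6800
  age 6: 0.83 × 191 = 158.5300
  age 7: 0.67 × 17 = 11.3900
R₀ = 54.8700 + 163.6800 + 158.5300 + 11.3900 = 388.4700

388.470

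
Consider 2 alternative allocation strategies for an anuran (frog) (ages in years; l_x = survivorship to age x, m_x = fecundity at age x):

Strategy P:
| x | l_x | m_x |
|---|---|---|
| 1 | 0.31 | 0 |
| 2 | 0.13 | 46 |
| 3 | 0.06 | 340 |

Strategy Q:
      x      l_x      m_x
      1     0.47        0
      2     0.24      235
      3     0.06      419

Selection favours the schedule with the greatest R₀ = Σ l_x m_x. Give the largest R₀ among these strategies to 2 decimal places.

Strategy P: R₀ = 0.31×0 + 0.13×46 + 0.06×340 = 26.3800
Strategy Q: R₀ = 0.47×0 + 0.24×235 + 0.06×419 = 81.5400
Highest R₀: strategy Q with 81.5400.

81.54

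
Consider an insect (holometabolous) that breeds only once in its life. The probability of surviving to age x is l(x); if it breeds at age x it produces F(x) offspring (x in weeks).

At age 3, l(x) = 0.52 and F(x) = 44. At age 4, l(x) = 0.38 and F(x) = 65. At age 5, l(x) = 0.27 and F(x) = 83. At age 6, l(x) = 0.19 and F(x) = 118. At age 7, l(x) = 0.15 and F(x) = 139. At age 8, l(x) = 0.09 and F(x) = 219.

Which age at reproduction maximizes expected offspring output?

4

Expected offspring if breeding at age x = l(x) × F(x):
  age 3: 0.52 × 44 = 22.880
  age 4: 0.38 × 65 = 24.700
  age 5: 0.27 × 83 = 22.410
  age 6: 0.19 × 118 = 22.420
  age 7: 0.15 × 139 = 20.850
  age 8: 0.09 × 219 = 19.710
Maximum at age 4 (24.700).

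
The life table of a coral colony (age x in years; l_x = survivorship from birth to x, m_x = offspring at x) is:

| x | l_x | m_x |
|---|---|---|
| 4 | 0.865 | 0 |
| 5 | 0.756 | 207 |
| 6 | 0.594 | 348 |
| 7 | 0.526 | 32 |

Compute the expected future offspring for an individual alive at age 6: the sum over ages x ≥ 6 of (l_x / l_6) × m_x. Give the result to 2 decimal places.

l_6 = 0.594. Conditional survival from age 6 to x is l_x / l_6.
  x=6: (0.594/0.594) × 348 = 348.0000
  x=7: (0.526/0.594) × 32 = 28.3367
Sum = 348.0000 + 28.3367 = 376.3367

376.34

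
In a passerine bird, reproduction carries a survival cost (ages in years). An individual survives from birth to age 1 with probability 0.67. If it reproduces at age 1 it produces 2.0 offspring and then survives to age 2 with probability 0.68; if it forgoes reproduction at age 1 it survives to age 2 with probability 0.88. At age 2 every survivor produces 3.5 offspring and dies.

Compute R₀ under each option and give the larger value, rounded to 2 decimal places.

2.93

breed at age 1: R₀ = 0.67 × (2.0 + 0.68 × 3.5) = 0.67 × 4.3800 = 2.9346
delay to age 2: R₀ = 0.67 × (0.88 × 3.5) = 0.67 × 3.0800 = 2.0636
Higher: breed at age 1 (2.9346).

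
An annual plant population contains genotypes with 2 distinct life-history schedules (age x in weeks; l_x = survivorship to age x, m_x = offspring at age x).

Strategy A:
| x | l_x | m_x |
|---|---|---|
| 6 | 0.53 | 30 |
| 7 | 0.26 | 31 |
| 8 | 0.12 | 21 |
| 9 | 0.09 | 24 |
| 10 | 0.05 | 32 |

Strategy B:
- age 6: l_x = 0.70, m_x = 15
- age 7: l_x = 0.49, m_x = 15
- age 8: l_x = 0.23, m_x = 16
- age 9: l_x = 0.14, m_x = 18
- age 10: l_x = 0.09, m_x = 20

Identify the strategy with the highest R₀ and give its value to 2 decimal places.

Strategy A: R₀ = 0.53×30 + 0.26×31 + 0.12×21 + 0.09×24 + 0.05×32 = 30.2400
Strategy B: R₀ = 0.70×15 + 0.49×15 + 0.23×16 + 0.14×18 + 0.09×20 = 25.8500
Highest R₀: strategy A with 30.2400.

30.24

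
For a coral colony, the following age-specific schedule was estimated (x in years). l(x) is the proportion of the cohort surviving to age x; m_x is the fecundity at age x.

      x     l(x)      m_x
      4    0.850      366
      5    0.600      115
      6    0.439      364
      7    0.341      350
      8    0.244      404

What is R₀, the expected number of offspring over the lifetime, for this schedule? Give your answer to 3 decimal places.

R₀ = Σ l(x) m_x:
  age 4: 0.850 × 366 = 311.1000
  age 5: 0.600 × 115 = 69.0000
  age 6: 0.439 × 364 = 159.7960
  age 7: 0.341 × 350 = 119.3500
  age 8: 0.244 × 404 = 98.5760
R₀ = 311.1000 + 69.0000 + 159.7960 + 119.3500 + 98.5760 = 757.8220

757.822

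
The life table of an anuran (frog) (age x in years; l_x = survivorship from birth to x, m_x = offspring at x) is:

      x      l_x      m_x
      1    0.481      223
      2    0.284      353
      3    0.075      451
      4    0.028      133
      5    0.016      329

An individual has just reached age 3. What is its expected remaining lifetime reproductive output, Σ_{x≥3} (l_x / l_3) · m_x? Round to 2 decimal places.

l_3 = 0.075. Conditional survival from age 3 to x is l_x / l_3.
  x=3: (0.075/0.075) × 451 = 451.0000
  x=4: (0.028/0.075) × 133 = 49.6533
  x=5: (0.016/0.075) × 329 = 70.1867
Sum = 451.0000 + 49.6533 + 70.1867 = 570.8400

570.84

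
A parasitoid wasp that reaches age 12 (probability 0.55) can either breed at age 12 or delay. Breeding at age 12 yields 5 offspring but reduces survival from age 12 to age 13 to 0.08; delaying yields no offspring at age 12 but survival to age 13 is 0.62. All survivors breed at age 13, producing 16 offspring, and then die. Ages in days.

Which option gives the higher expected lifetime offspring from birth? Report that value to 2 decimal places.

5.46

breed at age 12: R₀ = 0.55 × (5 + 0.08 × 16) = 0.55 × 6.2800 = 3.4540
delay to age 13: R₀ = 0.55 × (0.62 × 16) = 0.55 × 9.9200 = 5.4560
Higher: delay to age 13 (5.4560).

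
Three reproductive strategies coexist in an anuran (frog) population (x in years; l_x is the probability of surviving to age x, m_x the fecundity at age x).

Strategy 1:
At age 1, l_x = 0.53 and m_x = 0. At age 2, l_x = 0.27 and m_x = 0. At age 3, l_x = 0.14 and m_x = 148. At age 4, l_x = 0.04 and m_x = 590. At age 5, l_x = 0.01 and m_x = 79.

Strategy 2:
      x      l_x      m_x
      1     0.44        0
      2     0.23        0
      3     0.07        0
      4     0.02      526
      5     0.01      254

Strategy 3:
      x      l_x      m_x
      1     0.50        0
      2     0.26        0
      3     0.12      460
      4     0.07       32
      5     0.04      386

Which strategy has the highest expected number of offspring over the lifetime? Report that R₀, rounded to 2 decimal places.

72.88

Strategy 1: R₀ = 0.53×0 + 0.27×0 + 0.14×148 + 0.04×590 + 0.01×79 = 45.1100
Strategy 2: R₀ = 0.44×0 + 0.23×0 + 0.07×0 + 0.02×526 + 0.01×254 = 13.0600
Strategy 3: R₀ = 0.50×0 + 0.26×0 + 0.12×460 + 0.07×32 + 0.04×386 = 72.8800
Highest R₀: strategy 3 with 72.8800.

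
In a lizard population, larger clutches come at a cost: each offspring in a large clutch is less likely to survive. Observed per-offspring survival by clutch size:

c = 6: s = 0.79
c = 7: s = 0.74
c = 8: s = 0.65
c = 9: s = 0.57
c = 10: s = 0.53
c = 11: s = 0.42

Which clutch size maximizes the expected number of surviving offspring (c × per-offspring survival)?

Expected surviving offspring = c × s(c):
  c=6: 6 × 0.79 = 4.740
  c=7: 7 × 0.74 = 5.180
  c=8: 8 × 0.65 = 5.200
  c=9: 9 × 0.57 = 5.130
  c=10: 10 × 0.53 = 5.300
  c=11: 11 × 0.42 = 4.620
Maximum at c = 10 (5.300 surviving offspring).

10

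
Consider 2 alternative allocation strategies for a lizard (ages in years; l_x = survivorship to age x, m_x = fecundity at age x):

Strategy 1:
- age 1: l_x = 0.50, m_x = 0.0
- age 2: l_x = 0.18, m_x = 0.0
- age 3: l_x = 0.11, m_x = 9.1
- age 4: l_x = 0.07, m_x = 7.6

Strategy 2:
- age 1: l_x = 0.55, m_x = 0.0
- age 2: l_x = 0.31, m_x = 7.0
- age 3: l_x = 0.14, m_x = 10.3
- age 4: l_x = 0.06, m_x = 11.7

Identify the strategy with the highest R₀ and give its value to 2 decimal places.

4.31

Strategy 1: R₀ = 0.50×0.0 + 0.18×0.0 + 0.11×9.1 + 0.07×7.6 = 1.5330
Strategy 2: R₀ = 0.55×0.0 + 0.31×7.0 + 0.14×10.3 + 0.06×11.7 = 4.3140
Highest R₀: strategy 2 with 4.3140.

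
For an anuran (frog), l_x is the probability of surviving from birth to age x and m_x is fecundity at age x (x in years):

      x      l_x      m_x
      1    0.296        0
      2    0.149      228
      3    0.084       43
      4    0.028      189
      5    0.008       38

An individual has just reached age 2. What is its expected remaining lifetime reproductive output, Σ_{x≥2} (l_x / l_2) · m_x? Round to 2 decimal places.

l_2 = 0.149. Conditional survival from age 2 to x is l_x / l_2.
  x=2: (0.149/0.149) × 228 = 228.0000
  x=3: (0.084/0.149) × 43 = 24.2416
  x=4: (0.028/0.149) × 189 = 35.5168
  x=5: (0.008/0.149) × 38 = 2.0403
Sum = 228.0000 + 24.2416 + 35.5168 + 2.0403 = 289.7987

289.80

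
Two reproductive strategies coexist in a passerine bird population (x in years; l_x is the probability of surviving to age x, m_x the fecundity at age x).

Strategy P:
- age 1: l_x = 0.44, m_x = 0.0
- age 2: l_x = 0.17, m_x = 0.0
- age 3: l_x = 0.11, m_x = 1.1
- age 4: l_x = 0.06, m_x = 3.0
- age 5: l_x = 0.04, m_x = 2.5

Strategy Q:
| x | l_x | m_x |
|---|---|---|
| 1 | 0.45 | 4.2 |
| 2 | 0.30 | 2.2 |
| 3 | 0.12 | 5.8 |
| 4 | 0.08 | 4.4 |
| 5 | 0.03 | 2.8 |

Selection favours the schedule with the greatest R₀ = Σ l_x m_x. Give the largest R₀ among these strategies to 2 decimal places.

3.68

Strategy P: R₀ = 0.44×0.0 + 0.17×0.0 + 0.11×1.1 + 0.06×3.0 + 0.04×2.5 = 0.4010
Strategy Q: R₀ = 0.45×4.2 + 0.30×2.2 + 0.12×5.8 + 0.08×4.4 + 0.03×2.8 = 3.6820
Highest R₀: strategy Q with 3.6820.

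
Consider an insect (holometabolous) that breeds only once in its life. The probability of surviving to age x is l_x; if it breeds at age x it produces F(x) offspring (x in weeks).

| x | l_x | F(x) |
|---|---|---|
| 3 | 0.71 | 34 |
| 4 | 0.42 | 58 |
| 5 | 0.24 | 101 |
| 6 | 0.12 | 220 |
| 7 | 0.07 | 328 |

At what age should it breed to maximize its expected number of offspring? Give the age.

6

Expected offspring if breeding at age x = l_x × F(x):
  age 3: 0.71 × 34 = 24.140
  age 4: 0.42 × 58 = 24.360
  age 5: 0.24 × 101 = 24.240
  age 6: 0.12 × 220 = 26.400
  age 7: 0.07 × 328 = 22.960
Maximum at age 6 (26.400).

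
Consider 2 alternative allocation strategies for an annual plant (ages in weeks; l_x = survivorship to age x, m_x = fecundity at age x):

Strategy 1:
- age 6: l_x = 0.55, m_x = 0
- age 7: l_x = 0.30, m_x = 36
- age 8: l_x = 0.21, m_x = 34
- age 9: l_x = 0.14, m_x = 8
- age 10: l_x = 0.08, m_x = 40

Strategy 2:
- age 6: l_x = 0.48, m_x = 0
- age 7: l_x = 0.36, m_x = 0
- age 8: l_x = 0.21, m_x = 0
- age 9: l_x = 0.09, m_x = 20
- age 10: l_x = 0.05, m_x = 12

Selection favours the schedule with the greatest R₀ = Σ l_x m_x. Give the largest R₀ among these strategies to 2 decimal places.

22.26

Strategy 1: R₀ = 0.55×0 + 0.30×36 + 0.21×34 + 0.14×8 + 0.08×40 = 22.2600
Strategy 2: R₀ = 0.48×0 + 0.36×0 + 0.21×0 + 0.09×20 + 0.05×12 = 2.4000
Highest R₀: strategy 1 with 22.2600.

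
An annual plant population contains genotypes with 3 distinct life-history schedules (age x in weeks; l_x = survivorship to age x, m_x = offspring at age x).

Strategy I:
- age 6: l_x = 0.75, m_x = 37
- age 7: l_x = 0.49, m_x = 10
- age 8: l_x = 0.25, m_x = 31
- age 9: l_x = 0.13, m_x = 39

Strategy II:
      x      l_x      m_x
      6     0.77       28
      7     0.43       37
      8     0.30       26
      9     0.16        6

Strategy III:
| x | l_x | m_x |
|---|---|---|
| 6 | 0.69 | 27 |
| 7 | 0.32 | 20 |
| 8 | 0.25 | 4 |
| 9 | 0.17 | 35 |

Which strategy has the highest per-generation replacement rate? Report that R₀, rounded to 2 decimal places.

Strategy I: R₀ = 0.75×37 + 0.49×10 + 0.25×31 + 0.13×39 = 45.4700
Strategy II: R₀ = 0.77×28 + 0.43×37 + 0.30×26 + 0.16×6 = 46.2300
Strategy III: R₀ = 0.69×27 + 0.32×20 + 0.25×4 + 0.17×35 = 31.9800
Highest R₀: strategy II with 46.2300.

46.23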